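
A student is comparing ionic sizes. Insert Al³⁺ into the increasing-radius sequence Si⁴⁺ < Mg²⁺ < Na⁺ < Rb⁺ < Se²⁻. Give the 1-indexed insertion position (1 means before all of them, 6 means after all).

2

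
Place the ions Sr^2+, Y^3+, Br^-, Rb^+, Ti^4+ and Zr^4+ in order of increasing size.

Ti^4+: 18 e⁻, Z=22, Zr^4+: 36 e⁻, Z=40, Y^3+: 36 e⁻, Z=39, Sr^2+: 36 e⁻, Z=38, Rb^+: 36 e⁻, Z=37, Br^-: 36 e⁻, Z=35. Ti^4+ < Zr^4+ (same group, period 4 vs 5); Zr^4+ < Y^3+ (both 36 e⁻, Z=40>39); Y^3+ < Sr^2+ (isoelectronic, higher Z=39 is smaller); Sr^2+ < Rb^+ (both 36 e⁻, Z=38>37); Rb^+ < Br^- (isoelectronic, higher Z=37 is smaller).

Ti^4+ < Zr^4+ < Y^3+ < Sr^2+ < Rb^+ < Br^-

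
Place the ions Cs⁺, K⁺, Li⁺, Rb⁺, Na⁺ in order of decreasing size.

Cs⁺ > Rb⁺ > K⁺ > Na⁺ > Li⁺

Same group, same charge. Going down the group adds an extra shell of electrons, so the ion gets larger: Li⁺ is highest in the group and smallest.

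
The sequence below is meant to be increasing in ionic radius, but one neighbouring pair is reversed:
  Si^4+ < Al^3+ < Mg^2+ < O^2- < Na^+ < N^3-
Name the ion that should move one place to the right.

O^2-

Scanning neighbour by neighbour, only O^2-/Na^+ violates a trend: Na^+ and O^2- share 10 electrons; the higher nuclear charge on Na (Z=11) contracts it more, so Na^+ < O^2-. That makes O^2- the one sitting a position early relative to where it belongs.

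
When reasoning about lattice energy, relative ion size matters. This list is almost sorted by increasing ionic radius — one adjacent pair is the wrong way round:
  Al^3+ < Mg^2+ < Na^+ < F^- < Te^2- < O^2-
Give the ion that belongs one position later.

Te^2-

Compare adjacent ions: O^2- and Te^2- are in one column with the same charge; the lighter period-2 ion has 3 fewer shells and is smaller — yet in this increasing list Te^2- sits before O^2-. Nothing else is reversed, so Te^2- should move one place to the right.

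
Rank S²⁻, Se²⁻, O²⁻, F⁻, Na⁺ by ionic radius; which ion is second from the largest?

Work out protons and electrons: Na⁺ has 10 e⁻ (Z=11), F⁻ has 10 e⁻ (Z=9), O²⁻ has 10 e⁻ (Z=8), S²⁻ has 18 e⁻ (Z=16), Se²⁻ has 36 e⁻ (Z=34). Na⁺ < F⁻ (both 10 e⁻, Z=11>9); F⁻ < O²⁻ (isoelectronic, higher Z=9 is smaller); O²⁻ < S²⁻ (same group, 1 shell fewer); S²⁻ < Se²⁻ (same group, period 3 vs 4).
Ordering: Na⁺ < F⁻ < O²⁻ < S²⁻ < Se²⁻. The second largest is S²⁻.

S²⁻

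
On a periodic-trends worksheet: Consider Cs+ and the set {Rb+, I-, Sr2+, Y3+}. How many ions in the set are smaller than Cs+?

Tabulating Z and e⁻: Y3+ has 36 e⁻ (Z=39), Sr2+ has 36 e⁻ (Z=38), Rb+ has 36 e⁻ (Z=37), Cs+ has 54 e⁻ (Z=55), I- has 54 e⁻ (Z=53). Y3+ < Sr2+ (both 36 e⁻, Z=39>38); Sr2+ < Rb+ (isoelectronic, higher Z=38 is smaller); Rb+ < Cs+ (same group, 1 shell fewer); Cs+ < I- (isoelectronic, higher Z=55 is smaller).
Ordering all of them (including Cs+) by radius gives Y3+ < Sr2+ < Rb+ < Cs+ < I-. That's 3.

3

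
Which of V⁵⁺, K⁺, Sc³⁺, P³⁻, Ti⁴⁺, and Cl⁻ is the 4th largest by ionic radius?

Each ion has 18 electrons. The ranking follows nuclear charge in reverse — greater Z gives a smaller radius. V⁵⁺ (Z=23), Ti⁴⁺ (Z=22), Sc³⁺ (Z=21), K⁺ (Z=19), Cl⁻ (Z=17), P³⁻ (Z=15).
Full ascending order: V⁵⁺ < Ti⁴⁺ < Sc³⁺ < K⁺ < Cl⁻ < P³⁻. Counting from the largest, position 4 is Sc³⁺.

Sc³⁺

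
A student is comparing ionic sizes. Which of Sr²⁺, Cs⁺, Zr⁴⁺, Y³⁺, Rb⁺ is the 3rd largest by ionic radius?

Tabulating Z and e⁻: Zr⁴⁺: 36 e⁻, Z=40, Y³⁺: 36 e⁻, Z=39, Sr²⁺: 36 e⁻, Z=38, Rb⁺: 36 e⁻, Z=37, Cs⁺: 54 e⁻, Z=55. Zr⁴⁺ < Y³⁺ (isoelectronic, higher Z=40 is smaller); Y³⁺ < Sr²⁺ (both 36 e⁻, Z=39>38); Sr²⁺ < Rb⁺ (both 36 e⁻, Z=38>37); Rb⁺ < Cs⁺ (same group, 1 shell fewer).
Ordering: Zr⁴⁺ < Y³⁺ < Sr²⁺ < Rb⁺ < Cs⁺. The 3rd largest is Sr²⁺.

Sr²⁺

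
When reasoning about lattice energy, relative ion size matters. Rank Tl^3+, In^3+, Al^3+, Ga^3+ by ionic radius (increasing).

All are in the same group with charge +3. Radius grows down the group as n (the outermost shell) increases.

Al^3+ < Ga^3+ < In^3+ < Tl^3+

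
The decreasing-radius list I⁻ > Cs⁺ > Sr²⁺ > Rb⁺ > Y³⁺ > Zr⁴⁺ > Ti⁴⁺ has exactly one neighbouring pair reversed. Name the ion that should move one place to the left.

Rb⁺

Compare adjacent ions: they are isoelectronic (36 e⁻) and Sr has more protons than Rb (38 vs 37), making Sr²⁺ smaller — yet in this decreasing list Sr²⁺ sits before Rb⁺. Nothing else is reversed, so Rb⁺ should move one place to the left.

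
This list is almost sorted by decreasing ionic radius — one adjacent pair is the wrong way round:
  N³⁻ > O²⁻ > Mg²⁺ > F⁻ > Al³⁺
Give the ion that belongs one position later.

Mg²⁺

Compare adjacent ions: they are isoelectronic (10 e⁻) and Mg has more protons than F (12 vs 9), making Mg²⁺ smaller — yet in this decreasing list Mg²⁺ sits before F⁻. Nothing else is reversed, so Mg²⁺ should move one place to the right.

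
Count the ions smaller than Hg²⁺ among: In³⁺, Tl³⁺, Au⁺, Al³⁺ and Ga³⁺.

4

Tabulating Z and e⁻: Al³⁺: 10 e⁻, Z=13, Ga³⁺: 28 e⁻, Z=31, In³⁺: 46 e⁻, Z=49, Tl³⁺: 78 e⁻, Z=81, Hg²⁺: 78 e⁻, Z=80, Au⁺: 78 e⁻, Z=79. Al³⁺ < Ga³⁺ (same group, 1 shell fewer); Ga³⁺ < In³⁺ (same group, 1 shell fewer); In³⁺ < Tl³⁺ (same group, 1 shell fewer); Tl³⁺ < Hg²⁺ (both 78 e⁻, Z=81>80); Hg²⁺ < Au⁺ (isoelectronic, higher Z=80 is smaller).
Overall: Al³⁺ < Ga³⁺ < In³⁺ < Tl³⁺ < Hg²⁺ < Au⁺. Hg²⁺ has 4 below it and 1 above. Count: 4.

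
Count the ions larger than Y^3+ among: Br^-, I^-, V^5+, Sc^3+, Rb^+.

3

Electron counts and nuclear charges: V^5+: 18 e⁻, Z=23, Sc^3+: 18 e⁻, Z=21, Y^3+: 36 e⁻, Z=39, Rb^+: 36 e⁻, Z=37, Br^-: 36 e⁻, Z=35, I^-: 54 e⁻, Z=53. V^5+ < Sc^3+ (isoelectronic, higher Z=23 is smaller); Sc^3+ < Y^3+ (same group, 1 shell fewer); Y^3+ < Rb^+ (both 36 e⁻, Z=39>37); Rb^+ < Br^- (both 36 e⁻, Z=37>35); Br^- < I^- (same group, 1 shell fewer).
Ordering all of them (including Y^3+) by radius gives V^5+ < Sc^3+ < Y^3+ < Rb^+ < Br^- < I^-. So 3 are larger.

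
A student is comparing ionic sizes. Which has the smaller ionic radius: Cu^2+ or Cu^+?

Cu^2+

For a single element, ionic radius drops as positive charge rises — Cu^2+ < Cu^+.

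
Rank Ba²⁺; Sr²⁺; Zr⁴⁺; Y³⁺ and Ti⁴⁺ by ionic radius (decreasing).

Tabulating Z and e⁻: Ti⁴⁺: 18 e⁻, Z=22, Zr⁴⁺: 36 e⁻, Z=40, Y³⁺: 36 e⁻, Z=39, Sr²⁺: 36 e⁻, Z=38, Ba²⁺: 54 e⁻, Z=56. Ti⁴⁺ < Zr⁴⁺ (same group, 1 shell fewer); Zr⁴⁺ < Y³⁺ (isoelectronic, higher Z=40 is smaller); Y³⁺ < Sr²⁺ (isoelectronic, higher Z=39 is smaller); Sr²⁺ < Ba²⁺ (same group, period 5 vs 6).

Ba²⁺ > Sr²⁺ > Y³⁺ > Zr⁴⁺ > Ti⁴⁺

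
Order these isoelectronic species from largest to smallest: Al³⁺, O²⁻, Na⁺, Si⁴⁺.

O²⁻ > Na⁺ > Al³⁺ > Si⁴⁺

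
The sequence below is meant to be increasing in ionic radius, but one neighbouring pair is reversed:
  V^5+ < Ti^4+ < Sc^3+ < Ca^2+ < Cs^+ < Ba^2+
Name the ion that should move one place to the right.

Scanning neighbour by neighbour, only Cs^+/Ba^2+ violates a trend: they are isoelectronic (54 e⁻) and Ba has more protons than Cs (56 vs 55), making Ba^2+ smaller. That makes Cs^+ the one sitting a position early relative to where it belongs.

Cs^+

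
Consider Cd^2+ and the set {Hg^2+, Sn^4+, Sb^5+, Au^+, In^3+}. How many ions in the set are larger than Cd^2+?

Work out protons and electrons: Sb^5+: 46 e⁻, Z=51, Sn^4+: 46 e⁻, Z=50, In^3+: 46 e⁻, Z=49, Cd^2+: 46 e⁻, Z=48, Hg^2+: 78 e⁻, Z=80, Au^+: 78 e⁻, Z=79. Sb^5+ < Sn^4+ (isoelectronic, higher Z=51 is smaller); Sn^4+ < In^3+ (both 46 e⁻, Z=50>49); In^3+ < Cd^2+ (both 46 e⁻, Z=49>48); Cd^2+ < Hg^2+ (same group, period 5 vs 6); Hg^2+ < Au^+ (both 78 e⁻, Z=80>79).
Placing each against Cd^2+: smaller — Sb^5+, Sn^4+, In^3+; larger — Hg^2+, Au^+. That's 2.

2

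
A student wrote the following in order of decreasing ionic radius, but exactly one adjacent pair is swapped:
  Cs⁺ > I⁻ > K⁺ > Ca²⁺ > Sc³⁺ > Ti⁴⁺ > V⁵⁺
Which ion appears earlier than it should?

Cs⁺

Scanning neighbour by neighbour, only Cs⁺/I⁻ violates a trend: Cs⁺ and I⁻ share 54 electrons; the higher nuclear charge on Cs (Z=55) contracts it more, so Cs⁺ < I⁻. That makes Cs⁺ the one sitting a position early relative to where it belongs.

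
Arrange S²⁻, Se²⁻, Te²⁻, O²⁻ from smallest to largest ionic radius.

O²⁻ < S²⁻ < Se²⁻ < Te²⁻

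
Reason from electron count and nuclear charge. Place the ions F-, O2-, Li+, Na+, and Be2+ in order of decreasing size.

O2- > F- > Na+ > Li+ > Be2+

Tabulating Z and e⁻: Be2+ (Z=4, 2 e⁻), Li+ (Z=3, 2 e⁻), Na+ (Z=11, 10 e⁻), F- (Z=9, 10 e⁻), O2- (Z=8, 10 e⁻). Be2+ < Li+ (isoelectronic, higher Z=4 is smaller); Li+ < Na+ (same group, 1 shell fewer); Na+ < F- (both 10 e⁻, Z=11>9); F- < O2- (isoelectronic, higher Z=9 is smaller).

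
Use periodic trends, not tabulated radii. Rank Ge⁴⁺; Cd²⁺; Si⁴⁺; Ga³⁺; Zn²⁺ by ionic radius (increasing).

Si⁴⁺ < Ge⁴⁺ < Ga³⁺ < Zn²⁺ < Cd²⁺

Tabulating Z and e⁻: Si⁴⁺ (Z=14, 10 e⁻), Ge⁴⁺ (Z=32, 28 e⁻), Ga³⁺ (Z=31, 28 e⁻), Zn²⁺ (Z=30, 28 e⁻), Cd²⁺ (Z=48, 46 e⁻). Si⁴⁺ < Ge⁴⁺ (same group, 1 shell fewer); Ge⁴⁺ < Ga³⁺ (both 28 e⁻, Z=32>31); Ga³⁺ < Zn²⁺ (isoelectronic, higher Z=31 is smaller); Zn²⁺ < Cd²⁺ (same group, 1 shell fewer).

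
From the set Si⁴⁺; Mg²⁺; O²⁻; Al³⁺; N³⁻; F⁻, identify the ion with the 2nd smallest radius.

Al³⁺

All of these have 10 electrons (isoelectronic). With the same electron cloud, the ion with the most protons pulls it in tightest. Nuclear charges: Si⁴⁺ (Z=14), Al³⁺ (Z=13), Mg²⁺ (Z=12), F⁻ (Z=9), O²⁻ (Z=8), N³⁻ (Z=7). Highest Z is smallest.
Full ascending order: Si⁴⁺ < Al³⁺ < Mg²⁺ < F⁻ < O²⁻ < N³⁻. Counting from the smallest, position 2 is Al³⁺.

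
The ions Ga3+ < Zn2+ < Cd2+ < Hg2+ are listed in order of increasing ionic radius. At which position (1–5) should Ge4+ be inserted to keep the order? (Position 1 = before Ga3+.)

1

Electron counts and nuclear charges: Ge4+ (Z=32, 28 e⁻), Ga3+ (Z=31, 28 e⁻), Zn2+ (Z=30, 28 e⁻), Cd2+ (Z=48, 46 e⁻), Hg2+ (Z=80, 78 e⁻). Ge4+ < Ga3+ (isoelectronic, higher Z=32 is smaller); Ga3+ < Zn2+ (both 28 e⁻, Z=31>30); Zn2+ < Cd2+ (same group, 1 shell fewer); Cd2+ < Hg2+ (same group, 1 shell fewer).
Merged order: Ge4+ < Ga3+ < Zn2+ < Cd2+ < Hg2+ — Ge4+ is number 1.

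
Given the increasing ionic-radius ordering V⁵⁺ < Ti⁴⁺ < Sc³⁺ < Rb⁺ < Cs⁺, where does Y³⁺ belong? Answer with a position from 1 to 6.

First list Z and electron count for each: V⁵⁺ (Z=23, 18 e⁻), Ti⁴⁺ (Z=22, 18 e⁻), Sc³⁺ (Z=21, 18 e⁻), Y³⁺ (Z=39, 36 e⁻), Rb⁺ (Z=37, 36 e⁻), Cs⁺ (Z=55, 54 e⁻). V⁵⁺ < Ti⁴⁺ (both 18 e⁻, Z=23>22); Ti⁴⁺ < Sc³⁺ (both 18 e⁻, Z=22>21); Sc³⁺ < Y³⁺ (same group, period 4 vs 5); Y³⁺ < Rb⁺ (isoelectronic, higher Z=39 is smaller); Rb⁺ < Cs⁺ (same group, 1 shell fewer).
Putting Y³⁺ in gives V⁵⁺ < Ti⁴⁺ < Sc³⁺ < Y³⁺ < Rb⁺ < Cs⁺; it lands at slot 4.

4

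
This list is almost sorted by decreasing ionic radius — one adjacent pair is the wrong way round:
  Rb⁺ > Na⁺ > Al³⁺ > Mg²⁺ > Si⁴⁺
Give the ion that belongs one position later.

Al³⁺

Compare adjacent ions: both have 10 electrons but Z(Al)=13 > Z(Mg)=12, so Al³⁺ should be the smaller of the two — yet in this decreasing list Al³⁺ sits before Mg²⁺. Nothing else is reversed, so Al³⁺ should move one place to the right.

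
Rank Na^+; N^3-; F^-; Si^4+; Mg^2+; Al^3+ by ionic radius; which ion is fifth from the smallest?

F^-

Each ion has 10 electrons. The ranking follows nuclear charge in reverse — greater Z gives a smaller radius. Si^4+ (Z=14), Al^3+ (Z=13), Mg^2+ (Z=12), Na^+ (Z=11), F^- (Z=9), N^3- (Z=7).
Ordering: Si^4+ < Al^3+ < Mg^2+ < Na^+ < F^- < N^3-. The fifth smallest is F^-.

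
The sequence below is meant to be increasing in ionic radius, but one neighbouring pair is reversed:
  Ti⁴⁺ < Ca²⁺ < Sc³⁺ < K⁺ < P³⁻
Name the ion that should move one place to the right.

Scanning neighbour by neighbour, only Ca²⁺/Sc³⁺ violates a trend: Sc³⁺ and Ca²⁺ share 18 electrons; the higher nuclear charge on Sc (Z=21) contracts it more, so Sc³⁺ < Ca²⁺. That makes Ca²⁺ the one sitting a position early relative to where it belongs.

Ca²⁺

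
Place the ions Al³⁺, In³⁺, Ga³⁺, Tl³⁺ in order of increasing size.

Al³⁺ < Ga³⁺ < In³⁺ < Tl³⁺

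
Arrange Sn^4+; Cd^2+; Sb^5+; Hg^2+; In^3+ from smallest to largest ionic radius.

Electron counts and nuclear charges: Sb^5+: 46 e⁻, Z=51, Sn^4+: 46 e⁻, Z=50, In^3+: 46 e⁻, Z=49, Cd^2+: 46 e⁻, Z=48, Hg^2+: 78 e⁻, Z=80. Sb^5+ < Sn^4+ (isoelectronic, higher Z=51 is smaller); Sn^4+ < In^3+ (isoelectronic, higher Z=50 is smaller); In^3+ < Cd^2+ (both 46 e⁻, Z=49>48); Cd^2+ < Hg^2+ (same group, 1 shell fewer).

Sb^5+ < Sn^4+ < In^3+ < Cd^2+ < Hg^2+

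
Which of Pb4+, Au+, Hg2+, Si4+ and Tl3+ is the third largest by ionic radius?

Electron counts and nuclear charges: Si4+: 10 e⁻, Z=14, Pb4+: 78 e⁻, Z=82, Tl3+: 78 e⁻, Z=81, Hg2+: 78 e⁻, Z=80, Au+: 78 e⁻, Z=79. Si4+ < Pb4+ (same group, period 3 vs 6); Pb4+ < Tl3+ (both 78 e⁻, Z=82>81); Tl3+ < Hg2+ (isoelectronic, higher Z=81 is smaller); Hg2+ < Au+ (isoelectronic, higher Z=80 is smaller).
Ordering: Si4+ < Pb4+ < Tl3+ < Hg2+ < Au+. The third largest is Tl3+.

Tl3+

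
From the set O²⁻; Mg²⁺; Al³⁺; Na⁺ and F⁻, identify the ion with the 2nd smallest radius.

Isoelectronic series (10 e⁻ each). Size is set by nuclear charge: more protons means a smaller ion. Al³⁺ (Z=13), Mg²⁺ (Z=12), Na⁺ (Z=11), F⁻ (Z=9), O²⁻ (Z=8).
Ordering: Al³⁺ < Mg²⁺ < Na⁺ < F⁻ < O²⁻. The 2nd smallest is Mg²⁺.

Mg²⁺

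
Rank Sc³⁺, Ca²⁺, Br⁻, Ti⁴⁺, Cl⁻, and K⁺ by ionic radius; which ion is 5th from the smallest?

First list Z and electron count for each: Ti⁴⁺: 18 e⁻, Z=22, Sc³⁺: 18 e⁻, Z=21, Ca²⁺: 18 e⁻, Z=20, K⁺: 18 e⁻, Z=19, Cl⁻: 18 e⁻, Z=17, Br⁻: 36 e⁻, Z=35. Ti⁴⁺ < Sc³⁺ (isoelectronic, higher Z=22 is smaller); Sc³⁺ < Ca²⁺ (isoelectronic, higher Z=21 is smaller); Ca²⁺ < K⁺ (isoelectronic, higher Z=20 is smaller); K⁺ < Cl⁻ (both 18 e⁻, Z=19>17); Cl⁻ < Br⁻ (same group, period 3 vs 4).
Full ascending order: Ti⁴⁺ < Sc³⁺ < Ca²⁺ < K⁺ < Cl⁻ < Br⁻. Counting from the smallest, position 5 is Cl⁻.

Cl⁻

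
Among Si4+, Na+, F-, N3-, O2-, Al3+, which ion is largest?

Isoelectronic series (10 e⁻ each). Size is set by nuclear charge: more protons means a smaller ion. Si4+ (Z=14), Al3+ (Z=13), Na+ (Z=11), F- (Z=9), O2- (Z=8), N3- (Z=7).

N3-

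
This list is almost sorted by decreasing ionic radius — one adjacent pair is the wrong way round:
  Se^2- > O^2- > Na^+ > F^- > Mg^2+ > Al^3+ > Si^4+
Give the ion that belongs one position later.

Scanning neighbour by neighbour, only Na^+/F^- violates a trend: they are isoelectronic (10 e⁻) and Na has more protons than F (11 vs 9), making Na^+ smaller. That makes Na^+ the one sitting a position early relative to where it belongs.

Na^+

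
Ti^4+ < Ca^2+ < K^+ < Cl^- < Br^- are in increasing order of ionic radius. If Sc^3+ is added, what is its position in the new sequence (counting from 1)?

2

Electron counts and nuclear charges: Ti^4+: 18 e⁻, Z=22, Sc^3+: 18 e⁻, Z=21, Ca^2+: 18 e⁻, Z=20, K^+: 18 e⁻, Z=19, Cl^-: 18 e⁻, Z=17, Br^-: 36 e⁻, Z=35. Ti^4+ < Sc^3+ (both 18 e⁻, Z=22>21); Sc^3+ < Ca^2+ (both 18 e⁻, Z=21>20); Ca^2+ < K^+ (isoelectronic, higher Z=20 is smaller); K^+ < Cl^- (isoelectronic, higher Z=19 is smaller); Cl^- < Br^- (same group, 1 shell fewer).
Merged order: Ti^4+ < Sc^3+ < Ca^2+ < K^+ < Cl^- < Br^- — Sc^3+ is number 2.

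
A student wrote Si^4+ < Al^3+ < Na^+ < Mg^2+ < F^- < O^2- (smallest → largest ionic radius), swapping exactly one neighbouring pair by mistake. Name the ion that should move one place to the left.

The pair Na^+, Mg^2+ is the wrong way round — Mg^2+ and Na^+ share 10 electrons; the higher nuclear charge on Mg (Z=12) contracts it more, so Mg^2+ < Na^+. All other adjacent pairs agree with periodic trends, so Mg^2+ is the misplaced ion.

Mg^2+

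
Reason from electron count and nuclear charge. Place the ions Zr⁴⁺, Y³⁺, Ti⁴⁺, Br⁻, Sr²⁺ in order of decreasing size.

Electron counts and nuclear charges: Ti⁴⁺: 18 e⁻, Z=22, Zr⁴⁺: 36 e⁻, Z=40, Y³⁺: 36 e⁻, Z=39, Sr²⁺: 36 e⁻, Z=38, Br⁻: 36 e⁻, Z=35. Ti⁴⁺ < Zr⁴⁺ (same group, period 4 vs 5); Zr⁴⁺ < Y³⁺ (both 36 e⁻, Z=40>39); Y³⁺ < Sr²⁺ (both 36 e⁻, Z=39>38); Sr²⁺ < Br⁻ (both 36 e⁻, Z=38>35).

Br⁻ > Sr²⁺ > Y³⁺ > Zr⁴⁺ > Ti⁴⁺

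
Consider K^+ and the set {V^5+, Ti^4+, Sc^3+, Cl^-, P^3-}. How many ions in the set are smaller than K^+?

Isoelectronic series (18 e⁻ each). Size is set by nuclear charge: more protons means a smaller ion. V^5+ (Z=23), Ti^4+ (Z=22), Sc^3+ (Z=21), K^+ (Z=19), Cl^- (Z=17), P^3- (Z=15).
Overall: V^5+ < Ti^4+ < Sc^3+ < K^+ < Cl^- < P^3-. K^+ has 3 below it and 2 above. So 3 are smaller.

3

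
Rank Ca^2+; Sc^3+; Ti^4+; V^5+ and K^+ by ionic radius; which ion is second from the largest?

All of these have 18 electrons (isoelectronic). With the same electron cloud, the ion with the most protons pulls it in tightest. Nuclear charges: V^5+ (Z=23), Ti^4+ (Z=22), Sc^3+ (Z=21), Ca^2+ (Z=20), K^+ (Z=19). Highest Z is smallest.
Ordering: V^5+ < Ti^4+ < Sc^3+ < Ca^2+ < K^+. The second largest is Ca^2+.

Ca^2+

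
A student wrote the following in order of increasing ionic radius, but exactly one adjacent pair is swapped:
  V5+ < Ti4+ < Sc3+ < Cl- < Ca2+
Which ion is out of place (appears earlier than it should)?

Cl-

Check each adjacent pair. Cl- and Ca2+ are reversed: they are isoelectronic (18 e⁻) and Ca has more protons than Cl (20 vs 17), making Ca2+ smaller. No other neighbouring pair contradicts the periodic trends, so Cl- is the ion listed too early.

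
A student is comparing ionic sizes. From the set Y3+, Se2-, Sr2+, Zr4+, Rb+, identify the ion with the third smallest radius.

Sr2+

These species are isoelectronic with 36 electrons. The only difference is the number of protons: Zr4+ (Z=40), Y3+ (Z=39), Sr2+ (Z=38), Rb+ (Z=37), Se2- (Z=34). The strongest nuclear pull (Zr4+) gives the smallest ion.
Full ascending order: Zr4+ < Y3+ < Sr2+ < Rb+ < Se2-. Counting from the smallest, position 3 is Sr2+.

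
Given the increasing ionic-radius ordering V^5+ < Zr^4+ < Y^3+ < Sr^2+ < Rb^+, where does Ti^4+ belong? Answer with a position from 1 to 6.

Work out protons and electrons: V^5+ has 18 e⁻ (Z=23), Ti^4+ has 18 e⁻ (Z=22), Zr^4+ has 36 e⁻ (Z=40), Y^3+ has 36 e⁻ (Z=39), Sr^2+ has 36 e⁻ (Z=38), Rb^+ has 36 e⁻ (Z=37). V^5+ < Ti^4+ (isoelectronic, higher Z=23 is smaller); Ti^4+ < Zr^4+ (same group, 1 shell fewer); Zr^4+ < Y^3+ (isoelectronic, higher Z=40 is smaller); Y^3+ < Sr^2+ (both 36 e⁻, Z=39>38); Sr^2+ < Rb^+ (both 36 e⁻, Z=38>37).
With Ti^4+ included the full order is V^5+ < Ti^4+ < Zr^4+ < Y^3+ < Sr^2+ < Rb^+, so it takes position 2.

2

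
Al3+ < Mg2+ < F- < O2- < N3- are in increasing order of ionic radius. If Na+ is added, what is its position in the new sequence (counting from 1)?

Isoelectronic series (10 e⁻ each). Size is set by nuclear charge: more protons means a smaller ion. Al3+ (Z=13), Mg2+ (Z=12), Na+ (Z=11), F- (Z=9), O2- (Z=8), N3- (Z=7).
Merged order: Al3+ < Mg2+ < Na+ < F- < O2- < N3- — Na+ is number 3.

3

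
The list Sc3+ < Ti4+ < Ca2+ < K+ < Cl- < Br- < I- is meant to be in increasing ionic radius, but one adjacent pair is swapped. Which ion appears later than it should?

Ti4+

Scanning neighbour by neighbour, only Sc3+/Ti4+ violates a trend: Ti4+ and Sc3+ share 18 electrons; the higher nuclear charge on Ti (Z=22) contracts it more, so Ti4+ < Sc3+. That makes Ti4+ the one sitting a position late relative to where it belongs.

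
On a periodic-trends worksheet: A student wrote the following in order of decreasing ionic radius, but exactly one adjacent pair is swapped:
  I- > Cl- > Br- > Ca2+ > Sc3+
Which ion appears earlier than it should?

Cl-

Compare adjacent ions: same group and charge — period 3 sits above period 4, so Cl- is smaller — yet in this decreasing list Cl- sits before Br-. Nothing else is reversed, so Cl- should move one place to the right.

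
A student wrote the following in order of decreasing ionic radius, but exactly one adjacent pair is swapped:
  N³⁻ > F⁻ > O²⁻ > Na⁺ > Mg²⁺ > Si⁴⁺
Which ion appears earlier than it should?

F⁻

The pair F⁻, O²⁻ is the wrong way round — F⁻ and O²⁻ share 10 electrons; the higher nuclear charge on F (Z=9) contracts it more, so F⁻ < O²⁻. All other adjacent pairs agree with periodic trends, so F⁻ is the misplaced ion.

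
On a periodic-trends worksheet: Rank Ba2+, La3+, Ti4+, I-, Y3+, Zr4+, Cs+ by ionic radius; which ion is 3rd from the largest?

Ba2+

First list Z and electron count for each: Ti4+ (Z=22, 18 e⁻), Zr4+ (Z=40, 36 e⁻), Y3+ (Z=39, 36 e⁻), La3+ (Z=57, 54 e⁻), Ba2+ (Z=56, 54 e⁻), Cs+ (Z=55, 54 e⁻), I- (Z=53, 54 e⁻). Ti4+ < Zr4+ (same group, 1 shell fewer); Zr4+ < Y3+ (isoelectronic, higher Z=40 is smaller); Y3+ < La3+ (same group, period 5 vs 6); La3+ < Ba2+ (both 54 e⁻, Z=57>56); Ba2+ < Cs+ (isoelectronic, higher Z=56 is smaller); Cs+ < I- (both 54 e⁻, Z=55>53).
Ordering: Ti4+ < Zr4+ < Y3+ < La3+ < Ba2+ < Cs+ < I-. The 3rd largest is Ba2+.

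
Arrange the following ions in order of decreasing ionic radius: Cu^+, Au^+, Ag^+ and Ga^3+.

Au^+ > Ag^+ > Cu^+ > Ga^3+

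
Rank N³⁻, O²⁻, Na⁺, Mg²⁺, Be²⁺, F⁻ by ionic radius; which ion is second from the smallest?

Mg²⁺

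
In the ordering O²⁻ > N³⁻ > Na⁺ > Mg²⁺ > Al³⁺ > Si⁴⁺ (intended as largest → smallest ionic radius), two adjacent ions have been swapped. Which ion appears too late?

Check each adjacent pair. O²⁻ and N³⁻ are reversed: both have 10 electrons but Z(O)=8 > Z(N)=7, so O²⁻ should be the smaller of the two. No other neighbouring pair contradicts the periodic trends, so N³⁻ is the ion listed too late.

N³⁻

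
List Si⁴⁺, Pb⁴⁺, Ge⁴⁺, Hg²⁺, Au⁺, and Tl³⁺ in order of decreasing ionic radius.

Au⁺ > Hg²⁺ > Tl³⁺ > Pb⁴⁺ > Ge⁴⁺ > Si⁴⁺

Si⁴⁺ has 10 e⁻ (Z=14), Ge⁴⁺ has 28 e⁻ (Z=32), Pb⁴⁺ has 78 e⁻ (Z=82), Tl³⁺ has 78 e⁻ (Z=81), Hg²⁺ has 78 e⁻ (Z=80), Au⁺ has 78 e⁻ (Z=79). Si⁴⁺ < Ge⁴⁺ (same group, 1 shell fewer); Ge⁴⁺ < Pb⁴⁺ (same group, period 4 vs 6); Pb⁴⁺ < Tl³⁺ (both 78 e⁻, Z=82>81); Tl³⁺ < Hg²⁺ (isoelectronic, higher Z=81 is smaller); Hg²⁺ < Au⁺ (both 78 e⁻, Z=80>79).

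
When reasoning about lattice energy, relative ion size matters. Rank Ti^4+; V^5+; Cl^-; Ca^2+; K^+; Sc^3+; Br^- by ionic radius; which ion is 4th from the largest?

Ca^2+

V^5+ has 18 e⁻ (Z=23), Ti^4+ has 18 e⁻ (Z=22), Sc^3+ has 18 e⁻ (Z=21), Ca^2+ has 18 e⁻ (Z=20), K^+ has 18 e⁻ (Z=19), Cl^- has 18 e⁻ (Z=17), Br^- has 36 e⁻ (Z=35). V^5+ < Ti^4+ (both 18 e⁻, Z=23>22); Ti^4+ < Sc^3+ (both 18 e⁻, Z=22>21); Sc^3+ < Ca^2+ (isoelectronic, higher Z=21 is smaller); Ca^2+ < K^+ (isoelectronic, higher Z=20 is smaller); K^+ < Cl^- (isoelectronic, higher Z=19 is smaller); Cl^- < Br^- (same group, period 3 vs 4).
Full ascending order: V^5+ < Ti^4+ < Sc^3+ < Ca^2+ < K^+ < Cl^- < Br^-. Counting from the largest, position 4 is Ca^2+.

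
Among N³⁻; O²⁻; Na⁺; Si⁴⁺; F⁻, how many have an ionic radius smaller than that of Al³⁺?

1

Each ion has 10 electrons. The ranking follows nuclear charge in reverse — greater Z gives a smaller radius. Si⁴⁺ (Z=14), Al³⁺ (Z=13), Na⁺ (Z=11), F⁻ (Z=9), O²⁻ (Z=8), N³⁻ (Z=7).
Relative to Al³⁺, the ions that are smaller are Si⁴⁺. So 1 is smaller.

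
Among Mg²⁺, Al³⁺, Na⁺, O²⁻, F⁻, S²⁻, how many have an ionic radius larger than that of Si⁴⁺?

6

Work out protons and electrons: Si⁴⁺: 10 e⁻, Z=14, Al³⁺: 10 e⁻, Z=13, Mg²⁺: 10 e⁻, Z=12, Na⁺: 10 e⁻, Z=11, F⁻: 10 e⁻, Z=9, O²⁻: 10 e⁻, Z=8, S²⁻: 18 e⁻, Z=16. Si⁴⁺ < Al³⁺ (both 10 e⁻, Z=14>13); Al³⁺ < Mg²⁺ (both 10 e⁻, Z=13>12); Mg²⁺ < Na⁺ (isoelectronic, higher Z=12 is smaller); Na⁺ < F⁻ (both 10 e⁻, Z=11>9); F⁻ < O²⁻ (both 10 e⁻, Z=9>8); O²⁻ < S²⁻ (same group, 1 shell fewer).
Ordering all of them (including Si⁴⁺) by radius gives Si⁴⁺ < Al³⁺ < Mg²⁺ < Na⁺ < F⁻ < O²⁻ < S²⁻. That's 6.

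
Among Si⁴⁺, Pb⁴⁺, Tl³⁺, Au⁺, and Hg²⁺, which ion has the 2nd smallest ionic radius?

Pb⁴⁺

Si⁴⁺ has 10 e⁻ (Z=14), Pb⁴⁺ has 78 e⁻ (Z=82), Tl³⁺ has 78 e⁻ (Z=81), Hg²⁺ has 78 e⁻ (Z=80), Au⁺ has 78 e⁻ (Z=79). Si⁴⁺ < Pb⁴⁺ (same group, period 3 vs 6); Pb⁴⁺ < Tl³⁺ (both 78 e⁻, Z=82>81); Tl³⁺ < Hg²⁺ (both 78 e⁻, Z=81>80); Hg²⁺ < Au⁺ (isoelectronic, higher Z=80 is smaller).
So the order is Si⁴⁺ < Pb⁴⁺ < Tl³⁺ < Hg²⁺ < Au⁺; the 2nd-smallest ion is Pb⁴⁺.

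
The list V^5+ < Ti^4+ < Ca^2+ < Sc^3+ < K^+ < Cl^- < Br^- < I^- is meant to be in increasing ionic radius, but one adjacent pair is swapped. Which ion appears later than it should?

The pair Ca^2+, Sc^3+ is the wrong way round — they are isoelectronic (18 e⁻) and Sc has more protons than Ca (21 vs 20), making Sc^3+ smaller. All other adjacent pairs agree with periodic trends, so Sc^3+ is the misplaced ion.

Sc^3+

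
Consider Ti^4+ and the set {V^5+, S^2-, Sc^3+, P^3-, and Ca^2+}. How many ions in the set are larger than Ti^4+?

Isoelectronic series (18 e⁻ each). Size is set by nuclear charge: more protons means a smaller ion. V^5+ (Z=23), Ti^4+ (Z=22), Sc^3+ (Z=21), Ca^2+ (Z=20), S^2- (Z=16), P^3- (Z=15).
Relative to Ti^4+, the ions that are larger are Sc^3+, Ca^2+, S^2-, P^3-. Count: 4.

4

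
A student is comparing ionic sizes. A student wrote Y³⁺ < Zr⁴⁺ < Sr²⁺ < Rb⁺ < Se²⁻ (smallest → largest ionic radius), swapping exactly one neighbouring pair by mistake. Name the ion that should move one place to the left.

Zr⁴⁺

Compare adjacent ions: they are isoelectronic (36 e⁻) and Zr has more protons than Y (40 vs 39), making Zr⁴⁺ smaller — yet in this increasing list Y³⁺ sits before Zr⁴⁺. Nothing else is reversed, so Zr⁴⁺ should move one place to the left.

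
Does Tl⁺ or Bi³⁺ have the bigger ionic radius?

All of these have 80 electrons (isoelectronic). With the same electron cloud, the ion with the most protons pulls it in tightest. Nuclear charges: Bi³⁺ (Z=83), Tl⁺ (Z=81). Highest Z is smallest.

Tl⁺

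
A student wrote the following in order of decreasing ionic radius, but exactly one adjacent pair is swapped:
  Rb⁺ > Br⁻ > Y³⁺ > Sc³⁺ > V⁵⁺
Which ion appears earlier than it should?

Check each adjacent pair. Rb⁺ and Br⁻ are reversed: Rb⁺ and Br⁻ share 36 electrons; the higher nuclear charge on Rb (Z=37) contracts it more, so Rb⁺ < Br⁻. No other neighbouring pair contradicts the periodic trends, so Rb⁺ is the ion listed too early.

Rb⁺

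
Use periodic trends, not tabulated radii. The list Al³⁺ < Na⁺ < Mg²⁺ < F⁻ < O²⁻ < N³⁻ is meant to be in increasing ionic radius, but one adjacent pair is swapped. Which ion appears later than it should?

Mg²⁺

The pair Na⁺, Mg²⁺ is the wrong way round — they are isoelectronic (10 e⁻) and Mg has more protons than Na (12 vs 11), making Mg²⁺ smaller. All other adjacent pairs agree with periodic trends, so Mg²⁺ is the misplaced ion.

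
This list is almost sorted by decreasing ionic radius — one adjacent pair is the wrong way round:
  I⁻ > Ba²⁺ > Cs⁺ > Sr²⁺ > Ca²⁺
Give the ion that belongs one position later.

The pair Ba²⁺, Cs⁺ is the wrong way round — they are isoelectronic (54 e⁻) and Ba has more protons than Cs (56 vs 55), making Ba²⁺ smaller. All other adjacent pairs agree with periodic trends, so Ba²⁺ is the misplaced ion.

Ba²⁺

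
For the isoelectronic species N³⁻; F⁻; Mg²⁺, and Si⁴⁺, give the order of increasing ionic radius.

Si⁴⁺ < Mg²⁺ < F⁻ < N³⁻

Isoelectronic series (10 e⁻ each). Size is set by nuclear charge: more protons means a smaller ion. Si⁴⁺ (Z=14), Mg²⁺ (Z=12), F⁻ (Z=9), N³⁻ (Z=7).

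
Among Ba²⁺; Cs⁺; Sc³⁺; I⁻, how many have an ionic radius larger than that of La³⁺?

3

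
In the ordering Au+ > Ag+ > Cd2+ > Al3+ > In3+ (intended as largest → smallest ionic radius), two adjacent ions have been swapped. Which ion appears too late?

In3+

Check each adjacent pair. Al3+ and In3+ are reversed: both in group 13 with the same charge; Al3+ (period 3) has the smaller radius. No other neighbouring pair contradicts the periodic trends, so In3+ is the ion listed too late.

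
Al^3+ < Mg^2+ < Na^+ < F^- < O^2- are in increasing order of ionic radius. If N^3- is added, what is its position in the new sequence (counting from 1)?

6

All of these have 10 electrons (isoelectronic). With the same electron cloud, the ion with the most protons pulls it in tightest. Nuclear charges: Al^3+ (Z=13), Mg^2+ (Z=12), Na^+ (Z=11), F^- (Z=9), O^2- (Z=8), N^3- (Z=7). Highest Z is smallest.
The complete sequence is Al^3+ < Mg^2+ < Na^+ < F^- < O^2- < N^3-. N^3- sits at position 6.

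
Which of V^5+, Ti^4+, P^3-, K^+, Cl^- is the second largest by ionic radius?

Cl^-

Each ion has 18 electrons. The ranking follows nuclear charge in reverse — greater Z gives a smaller radius. V^5+ (Z=23), Ti^4+ (Z=22), K^+ (Z=19), Cl^- (Z=17), P^3- (Z=15).
So the order is V^5+ < Ti^4+ < K^+ < Cl^- < P^3-; the 2nd-largest ion is Cl^-.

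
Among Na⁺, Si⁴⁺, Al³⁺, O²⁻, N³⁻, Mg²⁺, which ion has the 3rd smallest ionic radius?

Mg²⁺

Each ion has 10 electrons. The ranking follows nuclear charge in reverse — greater Z gives a smaller radius. Si⁴⁺ (Z=14), Al³⁺ (Z=13), Mg²⁺ (Z=12), Na⁺ (Z=11), O²⁻ (Z=8), N³⁻ (Z=7).
Full ascending order: Si⁴⁺ < Al³⁺ < Mg²⁺ < Na⁺ < O²⁻ < N³⁻. Counting from the smallest, position 3 is Mg²⁺.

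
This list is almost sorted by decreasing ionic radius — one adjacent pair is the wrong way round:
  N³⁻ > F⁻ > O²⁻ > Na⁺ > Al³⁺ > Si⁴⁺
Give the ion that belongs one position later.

F⁻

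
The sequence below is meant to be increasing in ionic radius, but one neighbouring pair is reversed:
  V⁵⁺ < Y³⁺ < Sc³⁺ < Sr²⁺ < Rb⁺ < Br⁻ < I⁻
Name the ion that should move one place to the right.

Scanning neighbour by neighbour, only Y³⁺/Sc³⁺ violates a trend: same group and charge — period 4 sits above period 5, so Sc³⁺ is smaller. That makes Y³⁺ the one sitting a position early relative to where it belongs.

Y³⁺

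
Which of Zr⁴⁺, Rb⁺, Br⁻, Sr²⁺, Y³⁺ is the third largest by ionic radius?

Sr²⁺

All of these have 36 electrons (isoelectronic). With the same electron cloud, the ion with the most protons pulls it in tightest. Nuclear charges: Zr⁴⁺ (Z=40), Y³⁺ (Z=39), Sr²⁺ (Z=38), Rb⁺ (Z=37), Br⁻ (Z=35). Highest Z is smallest.
That gives Zr⁴⁺ < Y³⁺ < Sr²⁺ < Rb⁺ < Br⁻. From the largest end, number 3 is Sr²⁺.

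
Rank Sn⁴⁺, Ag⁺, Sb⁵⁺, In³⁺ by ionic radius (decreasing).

Each ion has 46 electrons. The ranking follows nuclear charge in reverse — greater Z gives a smaller radius. Sb⁵⁺ (Z=51), Sn⁴⁺ (Z=50), In³⁺ (Z=49), Ag⁺ (Z=47).

Ag⁺ > In³⁺ > Sn⁴⁺ > Sb⁵⁺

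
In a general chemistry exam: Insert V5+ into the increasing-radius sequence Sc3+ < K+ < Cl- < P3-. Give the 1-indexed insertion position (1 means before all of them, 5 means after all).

1

Each ion has 18 electrons. The ranking follows nuclear charge in reverse — greater Z gives a smaller radius. V5+ (Z=23), Sc3+ (Z=21), K+ (Z=19), Cl- (Z=17), P3- (Z=15).
Putting V5+ in gives V5+ < Sc3+ < K+ < Cl- < P3-; it lands at slot 1.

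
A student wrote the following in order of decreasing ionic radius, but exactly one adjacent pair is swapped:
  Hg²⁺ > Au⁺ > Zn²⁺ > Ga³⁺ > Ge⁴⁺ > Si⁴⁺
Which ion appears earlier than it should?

Compare adjacent ions: they are isoelectronic (78 e⁻) and Hg has more protons than Au (80 vs 79), making Hg²⁺ smaller — yet in this decreasing list Hg²⁺ sits before Au⁺. Nothing else is reversed, so Hg²⁺ should move one place to the right.

Hg²⁺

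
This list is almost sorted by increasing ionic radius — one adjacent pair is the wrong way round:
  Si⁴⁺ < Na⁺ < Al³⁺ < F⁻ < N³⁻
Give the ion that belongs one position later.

Check each adjacent pair. Na⁺ and Al³⁺ are reversed: Al³⁺ and Na⁺ share 10 electrons; the higher nuclear charge on Al (Z=13) contracts it more, so Al³⁺ < Na⁺. No other neighbouring pair contradicts the periodic trends, so Na⁺ is the ion listed too early.

Na⁺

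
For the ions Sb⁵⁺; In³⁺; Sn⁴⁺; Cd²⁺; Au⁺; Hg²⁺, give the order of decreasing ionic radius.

Sb⁵⁺ has 46 e⁻ (Z=51), Sn⁴⁺ has 46 e⁻ (Z=50), In³⁺ has 46 e⁻ (Z=49), Cd²⁺ has 46 e⁻ (Z=48), Hg²⁺ has 78 e⁻ (Z=80), Au⁺ has 78 e⁻ (Z=79). Sb⁵⁺ < Sn⁴⁺ (isoelectronic, higher Z=51 is smaller); Sn⁴⁺ < In³⁺ (both 46 e⁻, Z=50>49); In³⁺ < Cd²⁺ (isoelectronic, higher Z=49 is smaller); Cd²⁺ < Hg²⁺ (same group, 1 shell fewer); Hg²⁺ < Au⁺ (both 78 e⁻, Z=80>79).

Au⁺ > Hg²⁺ > Cd²⁺ > In³⁺ > Sn⁴⁺ > Sb⁵⁺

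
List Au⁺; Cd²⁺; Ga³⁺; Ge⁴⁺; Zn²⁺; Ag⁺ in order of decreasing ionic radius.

Au⁺ > Ag⁺ > Cd²⁺ > Zn²⁺ > Ga³⁺ > Ge⁴⁺

Work out protons and electrons: Ge⁴⁺ has 28 e⁻ (Z=32), Ga³⁺ has 28 e⁻ (Z=31), Zn²⁺ has 28 e⁻ (Z=30), Cd²⁺ has 46 e⁻ (Z=48), Ag⁺ has 46 e⁻ (Z=47), Au⁺ has 78 e⁻ (Z=79). Ge⁴⁺ < Ga³⁺ (isoelectronic, higher Z=32 is smaller); Ga³⁺ < Zn²⁺ (both 28 e⁻, Z=31>30); Zn²⁺ < Cd²⁺ (same group, 1 shell fewer); Cd²⁺ < Ag⁺ (isoelectronic, higher Z=48 is smaller); Ag⁺ < Au⁺ (same group, period 5 vs 6).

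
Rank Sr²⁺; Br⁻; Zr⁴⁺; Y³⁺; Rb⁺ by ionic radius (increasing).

Zr⁴⁺ < Y³⁺ < Sr²⁺ < Rb⁺ < Br⁻

These species are isoelectronic with 36 electrons. The only difference is the number of protons: Zr⁴⁺ (Z=40), Y³⁺ (Z=39), Sr²⁺ (Z=38), Rb⁺ (Z=37), Br⁻ (Z=35). The strongest nuclear pull (Zr⁴⁺) gives the smallest ion.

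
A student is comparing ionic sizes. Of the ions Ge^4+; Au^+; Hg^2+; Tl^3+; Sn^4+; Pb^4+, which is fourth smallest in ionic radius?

Work out protons and electrons: Ge^4+ has 28 e⁻ (Z=32), Sn^4+ has 46 e⁻ (Z=50), Pb^4+ has 78 e⁻ (Z=82), Tl^3+ has 78 e⁻ (Z=81), Hg^2+ has 78 e⁻ (Z=80), Au^+ has 78 e⁻ (Z=79). Ge^4+ < Sn^4+ (same group, period 4 vs 5); Sn^4+ < Pb^4+ (same group, period 5 vs 6); Pb^4+ < Tl^3+ (isoelectronic, higher Z=82 is smaller); Tl^3+ < Hg^2+ (both 78 e⁻, Z=81>80); Hg^2+ < Au^+ (both 78 e⁻, Z=80>79).
So the order is Ge^4+ < Sn^4+ < Pb^4+ < Tl^3+ < Hg^2+ < Au^+; the 4th-smallest ion is Tl^3+.

Tl^3+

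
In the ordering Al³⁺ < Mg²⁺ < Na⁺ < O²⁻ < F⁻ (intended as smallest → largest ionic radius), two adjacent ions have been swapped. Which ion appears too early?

O²⁻

Compare adjacent ions: both have 10 electrons but Z(F)=9 > Z(O)=8, so F⁻ should be the smaller of the two — yet in this increasing list O²⁻ sits before F⁻. Nothing else is reversed, so O²⁻ should move one place to the right.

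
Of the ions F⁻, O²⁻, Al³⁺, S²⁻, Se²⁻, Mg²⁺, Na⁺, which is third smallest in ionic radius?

First list Z and electron count for each: Al³⁺ has 10 e⁻ (Z=13), Mg²⁺ has 10 e⁻ (Z=12), Na⁺ has 10 e⁻ (Z=11), F⁻ has 10 e⁻ (Z=9), O²⁻ has 10 e⁻ (Z=8), S²⁻ has 18 e⁻ (Z=16), Se²⁻ has 36 e⁻ (Z=34). Al³⁺ < Mg²⁺ (both 10 e⁻, Z=13>12); Mg²⁺ < Na⁺ (isoelectronic, higher Z=12 is smaller); Na⁺ < F⁻ (both 10 e⁻, Z=11>9); F⁻ < O²⁻ (both 10 e⁻, Z=9>8); O²⁻ < S²⁻ (same group, period 2 vs 3); S²⁻ < Se²⁻ (same group, period 3 vs 4).
That gives Al³⁺ < Mg²⁺ < Na⁺ < F⁻ < O²⁻ < S²⁻ < Se²⁻. From the smallest end, number 3 is Na⁺.

Na⁺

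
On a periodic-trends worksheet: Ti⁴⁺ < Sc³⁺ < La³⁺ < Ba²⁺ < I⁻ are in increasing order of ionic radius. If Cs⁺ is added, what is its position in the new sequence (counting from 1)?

Electron counts and nuclear charges: Ti⁴⁺ has 18 e⁻ (Z=22), Sc³⁺ has 18 e⁻ (Z=21), La³⁺ has 54 e⁻ (Z=57), Ba²⁺ has 54 e⁻ (Z=56), Cs⁺ has 54 e⁻ (Z=55), I⁻ has 54 e⁻ (Z=53). Ti⁴⁺ < Sc³⁺ (both 18 e⁻, Z=22>21); Sc³⁺ < La³⁺ (same group, 2 shells fewer); La³⁺ < Ba²⁺ (both 54 e⁻, Z=57>56); Ba²⁺ < Cs⁺ (isoelectronic, higher Z=56 is smaller); Cs⁺ < I⁻ (isoelectronic, higher Z=55 is smaller).
The complete sequence is Ti⁴⁺ < Sc³⁺ < La³⁺ < Ba²⁺ < Cs⁺ < I⁻. Cs⁺ sits at position 5.

5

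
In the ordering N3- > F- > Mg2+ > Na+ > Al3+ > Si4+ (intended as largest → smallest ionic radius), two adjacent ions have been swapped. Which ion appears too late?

Check each adjacent pair. Mg2+ and Na+ are reversed: Mg2+ and Na+ share 10 electrons; the higher nuclear charge on Mg (Z=12) contracts it more, so Mg2+ < Na+. No other neighbouring pair contradicts the periodic trends, so Na+ is the ion listed too late.

Na+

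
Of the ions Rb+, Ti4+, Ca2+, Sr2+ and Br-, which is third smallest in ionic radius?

Electron counts and nuclear charges: Ti4+ has 18 e⁻ (Z=22), Ca2+ has 18 e⁻ (Z=20), Sr2+ has 36 e⁻ (Z=38), Rb+ has 36 e⁻ (Z=37), Br- has 36 e⁻ (Z=35). Ti4+ < Ca2+ (isoelectronic, higher Z=22 is smaller); Ca2+ < Sr2+ (same group, 1 shell fewer); Sr2+ < Rb+ (both 36 e⁻, Z=38>37); Rb+ < Br- (isoelectronic, higher Z=37 is smaller).
That gives Ti4+ < Ca2+ < Sr2+ < Rb+ < Br-. From the smallest end, number 3 is Sr2+.

Sr2+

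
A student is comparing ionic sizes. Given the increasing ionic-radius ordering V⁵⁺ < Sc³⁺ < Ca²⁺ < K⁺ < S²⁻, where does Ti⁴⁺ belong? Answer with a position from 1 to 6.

Each ion has 18 electrons. The ranking follows nuclear charge in reverse — greater Z gives a smaller radius. V⁵⁺ (Z=23), Ti⁴⁺ (Z=22), Sc³⁺ (Z=21), Ca²⁺ (Z=20), K⁺ (Z=19), S²⁻ (Z=16).
Putting Ti⁴⁺ in gives V⁵⁺ < Ti⁴⁺ < Sc³⁺ < Ca²⁺ < K⁺ < S²⁻; it lands at slot 2.

2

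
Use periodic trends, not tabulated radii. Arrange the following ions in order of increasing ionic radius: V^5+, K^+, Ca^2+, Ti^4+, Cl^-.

V^5+ < Ti^4+ < Ca^2+ < K^+ < Cl^-

Each ion has 18 electrons. The ranking follows nuclear charge in reverse — greater Z gives a smaller radius. V^5+ (Z=23), Ti^4+ (Z=22), Ca^2+ (Z=20), K^+ (Z=19), Cl^- (Z=17).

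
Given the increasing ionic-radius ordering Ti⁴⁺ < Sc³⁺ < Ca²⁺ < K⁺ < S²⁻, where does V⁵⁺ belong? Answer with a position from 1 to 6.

Each ion has 18 electrons. The ranking follows nuclear charge in reverse — greater Z gives a smaller radius. V⁵⁺ (Z=23), Ti⁴⁺ (Z=22), Sc³⁺ (Z=21), Ca²⁺ (Z=20), K⁺ (Z=19), S²⁻ (Z=16).
Merged order: V⁵⁺ < Ti⁴⁺ < Sc³⁺ < Ca²⁺ < K⁺ < S²⁻ — V⁵⁺ is number 1.

1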